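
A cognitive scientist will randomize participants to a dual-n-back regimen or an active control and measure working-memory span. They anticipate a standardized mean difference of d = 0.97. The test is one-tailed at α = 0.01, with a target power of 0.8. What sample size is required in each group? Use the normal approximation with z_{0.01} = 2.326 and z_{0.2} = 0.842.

n = 22 per group

For two independent groups with equal n: n = 2·((z_{α} + z_β) / d)².
z_{α} + z_β = 2.326 + 0.842 = 3.168.
n = 2 × (3.168 / 0.97)² = 2 × 3.266² = 2 × 10.67 = 21.3.
Round up to the next whole participant.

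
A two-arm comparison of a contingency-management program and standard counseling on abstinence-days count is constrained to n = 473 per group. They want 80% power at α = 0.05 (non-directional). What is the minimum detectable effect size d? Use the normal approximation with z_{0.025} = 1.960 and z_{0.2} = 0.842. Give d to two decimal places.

For two independent groups of n = 473 each: d_min = (z_{α/2} + z_β)·√(2/n).
z-sum = 1.960 + 0.842 = 2.802.
d_min = 2.802 × √(2/473) = 2.802 × 0.0650 = 0.182.

d_min ≈ 0.18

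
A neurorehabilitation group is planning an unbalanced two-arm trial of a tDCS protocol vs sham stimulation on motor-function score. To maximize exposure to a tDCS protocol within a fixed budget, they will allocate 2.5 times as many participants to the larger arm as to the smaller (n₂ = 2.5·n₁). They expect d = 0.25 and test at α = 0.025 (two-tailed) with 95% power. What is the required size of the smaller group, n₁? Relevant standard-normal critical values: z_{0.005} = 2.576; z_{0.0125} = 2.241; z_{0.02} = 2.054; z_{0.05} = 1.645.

n₁ = 339

With allocation ratio k = n₂/n₁ = 2.5, Var(x̄₁−x̄₂) = σ²(1/n₁ + 1/(k·n₁)) = σ²·(k+1)/(k·n₁).
So n₁ = (1 + 1/k)·((z_{α/2} + z_β)/d)² = 1.400 × (3.886/0.25)².
n₁ = 1.400 × 241.62 = 338.3.
Round up: n₁ = 339, giving n₂ = ⌈2.5 × 339⌉ = ⌈847.5⌉ = 848.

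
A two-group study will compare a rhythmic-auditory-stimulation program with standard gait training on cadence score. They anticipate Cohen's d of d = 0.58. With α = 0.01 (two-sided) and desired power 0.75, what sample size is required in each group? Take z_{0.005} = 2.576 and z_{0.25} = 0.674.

n = 63 per group

For two independent groups with equal n: n = 2·((z_{α/2} + z_β) / d)².
z_{α/2} + z_β = 2.576 + 0.674 = 3.250.
n = 2 × (3.250 / 0.58)² = 2 × 5.603² = 2 × 31.40 = 62.8.
Round up to the next whole participant.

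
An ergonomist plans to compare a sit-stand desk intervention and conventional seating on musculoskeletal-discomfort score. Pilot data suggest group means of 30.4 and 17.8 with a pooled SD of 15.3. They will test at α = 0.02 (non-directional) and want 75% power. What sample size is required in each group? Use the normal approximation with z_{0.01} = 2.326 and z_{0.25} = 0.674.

Cohen's d = |M₁ − M₂| / SD_pooled = |30.4 − 17.8| / 15.3 = 12.6 / 15.3 = 0.824.
For two independent groups with equal n: n = 2·((z_{α/2} + z_β) / d)².
z_{α/2} + z_β = 2.326 + 0.674 = 3.000.
n = 2 × (3.000 / 0.824)² = 2 × 3.641² = 2 × 13.26 = 26.5.
Round up to the next whole participant.

n = 27 per group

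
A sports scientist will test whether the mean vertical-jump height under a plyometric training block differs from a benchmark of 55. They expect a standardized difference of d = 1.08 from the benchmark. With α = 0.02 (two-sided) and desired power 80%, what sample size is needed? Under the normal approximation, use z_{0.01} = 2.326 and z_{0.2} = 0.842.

n = 9

For a one-sample test: n = ((z_{α/2} + z_β) / d)².
z_{α/2} + z_β = 2.326 + 0.842 = 3.168.
n = (3.168 / 1.08)² = 2.933² = 8.60.
Round up.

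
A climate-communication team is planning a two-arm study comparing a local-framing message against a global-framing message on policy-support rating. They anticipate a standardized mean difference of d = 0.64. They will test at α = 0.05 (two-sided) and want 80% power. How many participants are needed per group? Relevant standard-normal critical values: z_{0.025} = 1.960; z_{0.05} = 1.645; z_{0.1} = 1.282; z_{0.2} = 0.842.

For two independent groups with equal n: n = 2·((z_{α/2} + z_β) / d)².
z_{α/2} + z_β = 1.960 + 0.842 = 2.802.
n = 2 × (2.802 / 0.64)² = 2 × 4.378² = 2 × 19.17 = 38.3.
Round up to the next whole participant.

n = 39 per group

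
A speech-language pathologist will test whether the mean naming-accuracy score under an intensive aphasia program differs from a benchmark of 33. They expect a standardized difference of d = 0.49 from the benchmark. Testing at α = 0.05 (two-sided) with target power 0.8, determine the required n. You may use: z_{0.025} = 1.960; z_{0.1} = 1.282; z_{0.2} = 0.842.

For a one-sample test: n = ((z_{α/2} + z_β) / d)².
z_{α/2} + z_β = 1.960 + 0.842 = 2.802.
n = (2.802 / 0.49)² = 5.718² = 32.70.
Round up.

n = 33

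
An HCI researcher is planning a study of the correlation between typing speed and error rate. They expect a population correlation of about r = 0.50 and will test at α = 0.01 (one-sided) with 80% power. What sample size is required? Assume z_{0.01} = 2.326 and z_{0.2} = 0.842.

n = 37

Fisher's z: C = ½·ln((1+r)/(1−r)) = ½·ln(3.0000) = 0.5493.
n = ((z_{α} + z_β)/C)² + 3.
(2.326 + 0.842) / 0.5493 = 3.168 / 0.5493 = 5.767.
n = 5.767² + 3 = 33.26 + 3 = 36.3.
Round up.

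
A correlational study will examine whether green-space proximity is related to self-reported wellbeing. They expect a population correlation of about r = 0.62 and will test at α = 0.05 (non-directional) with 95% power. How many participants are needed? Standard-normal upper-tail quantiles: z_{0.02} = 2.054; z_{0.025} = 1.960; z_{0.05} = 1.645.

Fisher's z: C = ½·ln((1+r)/(1−r)) = ½·ln(4.2632) = 0.7250.
n = ((z_{α/2} + z_β)/C)² + 3.
(1.960 + 1.645) / 0.7250 = 3.605 / 0.7250 = 4.972.
n = 4.972² + 3 = 24.72 + 3 = 27.7.
Round up.

n = 28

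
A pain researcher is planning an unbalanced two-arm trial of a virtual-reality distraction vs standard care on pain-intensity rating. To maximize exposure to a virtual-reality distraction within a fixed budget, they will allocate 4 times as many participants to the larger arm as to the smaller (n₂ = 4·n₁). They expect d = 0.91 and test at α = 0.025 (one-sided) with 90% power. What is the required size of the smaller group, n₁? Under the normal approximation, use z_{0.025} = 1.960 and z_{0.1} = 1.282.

n₁ = 16

With allocation ratio k = n₂/n₁ = 4, Var(x̄₁−x̄₂) = σ²(1/n₁ + 1/(k·n₁)) = σ²·(k+1)/(k·n₁).
So n₁ = (1 + 1/k)·((z_{α} + z_β)/d)² = 1.250 × (3.242/0.91)².
n₁ = 1.250 × 12.69 = 15.9.
Round up: n₁ = 16, giving n₂ = 4 × 16 = 64.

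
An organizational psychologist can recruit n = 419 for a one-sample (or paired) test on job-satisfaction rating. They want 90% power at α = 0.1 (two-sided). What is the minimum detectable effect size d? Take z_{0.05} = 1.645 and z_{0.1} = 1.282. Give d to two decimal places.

For a single sample (or paired design) of n = 419: d_min = (z_{α/2} + z_β)/√n.
z-sum = 1.645 + 1.282 = 2.927.
d_min = 2.927 / √419 = 2.927 / 20.469 = 0.143.

d_min ≈ 0.14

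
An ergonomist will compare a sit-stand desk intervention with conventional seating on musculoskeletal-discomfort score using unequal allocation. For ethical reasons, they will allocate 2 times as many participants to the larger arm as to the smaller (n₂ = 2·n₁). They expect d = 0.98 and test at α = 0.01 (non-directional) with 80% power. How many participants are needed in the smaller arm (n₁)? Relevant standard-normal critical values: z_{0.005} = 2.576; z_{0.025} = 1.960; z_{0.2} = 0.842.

n₁ = 19

With allocation ratio k = n₂/n₁ = 2, Var(x̄₁−x̄₂) = σ²(1/n₁ + 1/(k·n₁)) = σ²·(k+1)/(k·n₁).
So n₁ = (1 + 1/k)·((z_{α/2} + z_β)/d)² = 1.500 × (3.418/0.98)².
n₁ = 1.500 × 12.16 = 18.2.
Round up: n₁ = 19, giving n₂ = 2 × 19 = 38.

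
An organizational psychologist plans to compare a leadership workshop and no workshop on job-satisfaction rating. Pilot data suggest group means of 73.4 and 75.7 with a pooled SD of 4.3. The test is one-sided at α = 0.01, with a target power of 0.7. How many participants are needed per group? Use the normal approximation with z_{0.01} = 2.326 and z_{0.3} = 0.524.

Cohen's d = |M₁ − M₂| / SD_pooled = |73.4 − 75.7| / 4.3 = 2.3 / 4.3 = 0.535.
For two independent groups with equal n: n = 2·((z_{α} + z_β) / d)².
z_{α} + z_β = 2.326 + 0.524 = 2.850.
n = 2 × (2.850 / 0.535)² = 2 × 5.327² = 2 × 28.38 = 56.8.
Round up to the next whole participant.

n = 57 per group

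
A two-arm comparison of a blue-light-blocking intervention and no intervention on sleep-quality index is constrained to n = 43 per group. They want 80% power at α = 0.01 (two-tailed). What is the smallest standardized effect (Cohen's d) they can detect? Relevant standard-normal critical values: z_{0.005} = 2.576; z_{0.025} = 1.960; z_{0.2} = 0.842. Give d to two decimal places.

d_min ≈ 0.74

For two independent groups of n = 43 each: d_min = (z_{α/2} + z_β)·√(2/n).
z-sum = 2.576 + 0.842 = 3.418.
d_min = 3.418 × √(2/43) = 3.418 × 0.2157 = 0.737.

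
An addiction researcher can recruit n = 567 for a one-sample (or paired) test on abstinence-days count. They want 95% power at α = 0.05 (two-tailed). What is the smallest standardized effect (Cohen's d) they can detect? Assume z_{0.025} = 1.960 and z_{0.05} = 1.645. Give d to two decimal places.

For a single sample (or paired design) of n = 567: d_min = (z_{α/2} + z_β)/√n.
z-sum = 1.960 + 1.645 = 3.605.
d_min = 3.605 / √567 = 3.605 / 23.812 = 0.151.

d_min ≈ 0.15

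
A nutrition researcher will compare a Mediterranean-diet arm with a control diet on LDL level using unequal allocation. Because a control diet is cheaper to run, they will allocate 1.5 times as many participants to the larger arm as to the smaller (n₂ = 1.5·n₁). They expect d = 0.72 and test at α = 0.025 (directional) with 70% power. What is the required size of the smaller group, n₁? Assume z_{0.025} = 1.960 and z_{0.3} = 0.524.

n₁ = 20

With allocation ratio k = n₂/n₁ = 1.5, Var(x̄₁−x̄₂) = σ²(1/n₁ + 1/(k·n₁)) = σ²·(k+1)/(k·n₁).
So n₁ = (1 + 1/k)·((z_{α} + z_β)/d)² = 1.667 × (2.484/0.72)².
n₁ = 1.667 × 11.90 = 19.8.
Round up: n₁ = 20, giving n₂ = 1.5 × 20 = 30.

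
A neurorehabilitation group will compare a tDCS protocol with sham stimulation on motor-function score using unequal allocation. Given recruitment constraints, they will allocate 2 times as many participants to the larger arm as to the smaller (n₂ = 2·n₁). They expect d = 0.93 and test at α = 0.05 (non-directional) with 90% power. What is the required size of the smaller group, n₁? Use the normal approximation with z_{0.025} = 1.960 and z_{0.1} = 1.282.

n₁ = 19

With allocation ratio k = n₂/n₁ = 2, Var(x̄₁−x̄₂) = σ²(1/n₁ + 1/(k·n₁)) = σ²·(k+1)/(k·n₁).
So n₁ = (1 + 1/k)·((z_{α/2} + z_β)/d)² = 1.500 × (3.242/0.93)².
n₁ = 1.500 × 12.15 = 18.2.
Round up: n₁ = 19, giving n₂ = 2 × 19 = 38.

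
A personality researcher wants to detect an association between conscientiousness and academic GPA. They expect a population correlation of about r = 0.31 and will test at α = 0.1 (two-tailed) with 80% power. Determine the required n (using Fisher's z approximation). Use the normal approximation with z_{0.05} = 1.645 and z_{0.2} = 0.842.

n = 64

Fisher's z: C = ½·ln((1+r)/(1−r)) = ½·ln(1.8986) = 0.3205.
n = ((z_{α/2} + z_β)/C)² + 3.
(1.645 + 0.842) / 0.3205 = 2.487 / 0.3205 = 7.760.
n = 7.760² + 3 = 60.21 + 3 = 63.2.
Round up.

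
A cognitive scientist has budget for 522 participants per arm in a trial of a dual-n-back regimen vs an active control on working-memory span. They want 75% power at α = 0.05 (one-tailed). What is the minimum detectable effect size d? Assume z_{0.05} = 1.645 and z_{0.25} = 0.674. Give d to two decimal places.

d_min ≈ 0.14

For two independent groups of n = 522 each: d_min = (z_{α} + z_β)·√(2/n).
z-sum = 1.645 + 0.674 = 2.319.
d_min = 2.319 × √(2/522) = 2.319 × 0.0619 = 0.144.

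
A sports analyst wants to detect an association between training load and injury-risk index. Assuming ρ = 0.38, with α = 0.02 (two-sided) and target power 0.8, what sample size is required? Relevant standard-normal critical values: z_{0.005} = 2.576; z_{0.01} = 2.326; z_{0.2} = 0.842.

n = 66

Fisher's z: C = ½·ln((1+r)/(1−r)) = ½·ln(2.2258) = 0.4001.
n = ((z_{α/2} + z_β)/C)² + 3.
(2.326 + 0.842) / 0.4001 = 3.168 / 0.4001 = 7.918.
n = 7.918² + 3 = 62.70 + 3 = 65.7.
Round up.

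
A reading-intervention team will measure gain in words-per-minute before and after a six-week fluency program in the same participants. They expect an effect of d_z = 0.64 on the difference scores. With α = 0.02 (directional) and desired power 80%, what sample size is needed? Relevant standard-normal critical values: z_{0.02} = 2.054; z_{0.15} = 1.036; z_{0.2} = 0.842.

For a paired (one-sample on differences) test: n = ((z_{α} + z_β) / d)².
z_{α} + z_β = 2.054 + 0.842 = 2.896.
n = (2.896 / 0.64)² = 4.525² = 20.48.
Round up.

n = 21 pairs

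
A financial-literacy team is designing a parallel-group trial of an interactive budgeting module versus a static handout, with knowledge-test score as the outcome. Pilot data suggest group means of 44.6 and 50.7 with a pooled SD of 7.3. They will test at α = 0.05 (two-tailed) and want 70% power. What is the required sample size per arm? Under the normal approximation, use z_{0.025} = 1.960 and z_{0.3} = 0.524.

Cohen's d = |M₁ − M₂| / SD_pooled = |44.6 − 50.7| / 7.3 = 6.1 / 7.3 = 0.836.
For two independent groups with equal n: n = 2·((z_{α/2} + z_β) / d)².
z_{α/2} + z_β = 1.960 + 0.524 = 2.484.
n = 2 × (2.484 / 0.836)² = 2 × 2.971² = 2 × 8.83 = 17.7.
Round up to the next whole participant.

n = 18 per group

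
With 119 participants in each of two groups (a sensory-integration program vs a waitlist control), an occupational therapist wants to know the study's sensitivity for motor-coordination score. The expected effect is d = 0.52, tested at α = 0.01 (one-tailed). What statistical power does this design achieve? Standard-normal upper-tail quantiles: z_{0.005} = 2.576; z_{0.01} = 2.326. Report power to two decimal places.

power ≈ 0.95

For two equal groups, power = Φ(d·√(n/2) − z_{α}).
d·√(n/2) = 0.52 × √(119/2) = 0.52 × 7.714 = 4.011.
z_β = 4.011 − 2.326 = 1.685.
Power = Φ(1.685) = 0.954.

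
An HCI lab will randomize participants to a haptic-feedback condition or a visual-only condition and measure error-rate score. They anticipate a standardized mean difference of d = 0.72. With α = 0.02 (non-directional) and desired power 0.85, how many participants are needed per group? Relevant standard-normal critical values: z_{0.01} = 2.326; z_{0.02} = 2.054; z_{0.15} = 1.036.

n = 44 per group

For two independent groups with equal n: n = 2·((z_{α/2} + z_β) / d)².
z_{α/2} + z_β = 2.326 + 1.036 = 3.362.
n = 2 × (3.362 / 0.72)² = 2 × 4.669² = 2 × 21.80 = 43.6.
Round up to the next whole participant.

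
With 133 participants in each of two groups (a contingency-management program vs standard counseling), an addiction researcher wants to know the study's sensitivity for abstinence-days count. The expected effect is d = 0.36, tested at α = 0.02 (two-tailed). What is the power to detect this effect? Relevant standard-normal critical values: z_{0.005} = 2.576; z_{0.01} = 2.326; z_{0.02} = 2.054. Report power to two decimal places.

For two equal groups, power = Φ(d·√(n/2) − z_{α/2}).
d·√(n/2) = 0.36 × √(133/2) = 0.36 × 8.155 = 2.936.
z_β = 2.936 − 2.326 = 0.610.
Power = Φ(0.610) = 0.729.

power ≈ 0.73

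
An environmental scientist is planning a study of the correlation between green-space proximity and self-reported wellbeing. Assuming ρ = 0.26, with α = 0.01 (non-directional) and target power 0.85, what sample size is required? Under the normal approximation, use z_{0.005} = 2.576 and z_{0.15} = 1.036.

Fisher's z: C = ½·ln((1+r)/(1−r)) = ½·ln(1.7027) = 0.2661.
n = ((z_{α/2} + z_β)/C)² + 3.
(2.576 + 1.036) / 0.2661 = 3.612 / 0.2661 = 13.574.
n = 13.574² + 3 = 184.25 + 3 = 187.2.
Round up.

n = 188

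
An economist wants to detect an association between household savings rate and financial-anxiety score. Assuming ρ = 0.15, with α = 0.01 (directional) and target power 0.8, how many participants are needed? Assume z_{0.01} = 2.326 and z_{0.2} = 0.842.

Fisher's z: C = ½·ln((1+r)/(1−r)) = ½·ln(1.3529) = 0.1511.
n = ((z_{α} + z_β)/C)² + 3.
(2.326 + 0.842) / 0.1511 = 3.168 / 0.1511 = 20.966.
n = 20.966² + 3 = 439.58 + 3 = 442.6.
Round up.

n = 443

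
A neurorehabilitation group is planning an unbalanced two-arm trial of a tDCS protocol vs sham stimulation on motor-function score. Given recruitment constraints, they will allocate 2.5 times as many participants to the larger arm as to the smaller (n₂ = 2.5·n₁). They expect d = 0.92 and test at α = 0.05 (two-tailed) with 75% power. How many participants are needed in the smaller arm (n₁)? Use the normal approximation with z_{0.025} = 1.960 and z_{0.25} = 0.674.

With allocation ratio k = n₂/n₁ = 2.5, Var(x̄₁−x̄₂) = σ²(1/n₁ + 1/(k·n₁)) = σ²·(k+1)/(k·n₁).
So n₁ = (1 + 1/k)·((z_{α/2} + z_β)/d)² = 1.400 × (2.634/0.92)².
n₁ = 1.400 × 8.20 = 11.5.
Round up: n₁ = 12, giving n₂ = 2.5 × 12 = 30.

n₁ = 12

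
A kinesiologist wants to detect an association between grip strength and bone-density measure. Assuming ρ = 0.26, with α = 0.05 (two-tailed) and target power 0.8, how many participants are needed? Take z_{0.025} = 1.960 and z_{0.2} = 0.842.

Fisher's z: C = ½·ln((1+r)/(1−r)) = ½·ln(1.7027) = 0.2661.
n = ((z_{α/2} + z_β)/C)² + 3.
(1.960 + 0.842) / 0.2661 = 2.802 / 0.2661 = 10.530.
n = 10.530² + 3 = 110.88 + 3 = 113.9.
Round up.

n = 114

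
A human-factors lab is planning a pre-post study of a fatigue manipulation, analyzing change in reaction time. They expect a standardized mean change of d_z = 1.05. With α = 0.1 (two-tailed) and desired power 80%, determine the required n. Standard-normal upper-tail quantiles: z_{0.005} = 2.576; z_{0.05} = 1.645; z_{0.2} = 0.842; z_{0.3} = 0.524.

n = 6 pairs

For a paired (one-sample on differences) test: n = ((z_{α/2} + z_β) / d)².
z_{α/2} + z_β = 1.645 + 0.842 = 2.487.
n = (2.487 / 1.05)² = 2.369² = 5.61.
Round up.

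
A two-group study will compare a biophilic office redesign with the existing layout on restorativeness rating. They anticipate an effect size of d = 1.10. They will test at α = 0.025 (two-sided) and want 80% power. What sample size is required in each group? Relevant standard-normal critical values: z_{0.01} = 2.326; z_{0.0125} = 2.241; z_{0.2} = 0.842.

n = 16 per group

For two independent groups with equal n: n = 2·((z_{α/2} + z_β) / d)².
z_{α/2} + z_β = 2.241 + 0.842 = 3.083.
n = 2 × (3.083 / 1.10)² = 2 × 2.803² = 2 × 7.86 = 15.7.
Round up to the next whole participant.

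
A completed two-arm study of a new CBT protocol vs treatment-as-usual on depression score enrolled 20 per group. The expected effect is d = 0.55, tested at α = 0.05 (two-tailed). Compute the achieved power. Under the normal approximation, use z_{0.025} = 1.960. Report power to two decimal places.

power ≈ 0.41

For two equal groups, power = Φ(d·√(n/2) − z_{α/2}).
d·√(n/2) = 0.55 × √(20/2) = 0.55 × 3.162 = 1.739.
z_β = 1.739 − 1.960 = -0.221.
Power = Φ(-0.221) = 0.413.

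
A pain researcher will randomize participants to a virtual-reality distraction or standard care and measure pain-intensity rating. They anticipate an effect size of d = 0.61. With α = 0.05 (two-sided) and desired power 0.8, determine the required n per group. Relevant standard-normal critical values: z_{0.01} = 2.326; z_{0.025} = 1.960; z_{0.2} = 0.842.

n = 43 per group

For two independent groups with equal n: n = 2·((z_{α/2} + z_β) / d)².
z_{α/2} + z_β = 1.960 + 0.842 = 2.802.
n = 2 × (2.802 / 0.61)² = 2 × 4.593² = 2 × 21.10 = 42.2.
Round up to the next whole participant.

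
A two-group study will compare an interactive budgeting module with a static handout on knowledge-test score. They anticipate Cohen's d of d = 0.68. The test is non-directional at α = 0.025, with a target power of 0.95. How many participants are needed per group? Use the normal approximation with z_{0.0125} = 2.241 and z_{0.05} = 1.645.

For two independent groups with equal n: n = 2·((z_{α/2} + z_β) / d)².
z_{α/2} + z_β = 2.241 + 1.645 = 3.886.
n = 2 × (3.886 / 0.68)² = 2 × 5.715² = 2 × 32.66 = 65.3.
Round up to the next whole participant.

n = 66 per group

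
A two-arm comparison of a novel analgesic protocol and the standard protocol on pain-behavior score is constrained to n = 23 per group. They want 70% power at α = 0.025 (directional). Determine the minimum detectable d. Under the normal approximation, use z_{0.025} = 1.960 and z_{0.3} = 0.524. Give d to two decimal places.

d_min ≈ 0.73

For two independent groups of n = 23 each: d_min = (z_{α} + z_β)·√(2/n).
z-sum = 1.960 + 0.524 = 2.484.
d_min = 2.484 × √(2/23) = 2.484 × 0.2949 = 0.732.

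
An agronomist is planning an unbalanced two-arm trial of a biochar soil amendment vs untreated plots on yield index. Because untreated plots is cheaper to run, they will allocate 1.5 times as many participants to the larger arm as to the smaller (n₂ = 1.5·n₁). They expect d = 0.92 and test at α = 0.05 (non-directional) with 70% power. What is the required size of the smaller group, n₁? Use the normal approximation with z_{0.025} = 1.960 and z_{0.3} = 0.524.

With allocation ratio k = n₂/n₁ = 1.5, Var(x̄₁−x̄₂) = σ²(1/n₁ + 1/(k·n₁)) = σ²·(k+1)/(k·n₁).
So n₁ = (1 + 1/k)·((z_{α/2} + z_β)/d)² = 1.667 × (2.484/0.92)².
n₁ = 1.667 × 7.29 = 12.1.
Round up: n₁ = 13, giving n₂ = ⌈1.5 × 13⌉ = ⌈19.5⌉ = 20.

n₁ = 13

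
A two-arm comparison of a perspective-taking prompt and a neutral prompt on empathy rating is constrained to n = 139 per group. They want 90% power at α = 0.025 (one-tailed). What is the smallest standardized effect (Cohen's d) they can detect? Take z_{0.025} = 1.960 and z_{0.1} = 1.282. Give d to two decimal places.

For two independent groups of n = 139 each: d_min = (z_{α} + z_β)·√(2/n).
z-sum = 1.960 + 1.282 = 3.242.
d_min = 3.242 × √(2/139) = 3.242 × 0.1200 = 0.389.

d_min ≈ 0.39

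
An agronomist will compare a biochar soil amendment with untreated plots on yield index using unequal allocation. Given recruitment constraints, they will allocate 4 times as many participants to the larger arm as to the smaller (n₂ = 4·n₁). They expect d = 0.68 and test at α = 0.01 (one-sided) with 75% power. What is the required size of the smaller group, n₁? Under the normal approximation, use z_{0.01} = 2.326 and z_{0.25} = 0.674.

With allocation ratio k = n₂/n₁ = 4, Var(x̄₁−x̄₂) = σ²(1/n₁ + 1/(k·n₁)) = σ²·(k+1)/(k·n₁).
So n₁ = (1 + 1/k)·((z_{α} + z_β)/d)² = 1.250 × (3.000/0.68)².
n₁ = 1.250 × 19.46 = 24.3.
Round up: n₁ = 25, giving n₂ = 4 × 25 = 100.

n₁ = 25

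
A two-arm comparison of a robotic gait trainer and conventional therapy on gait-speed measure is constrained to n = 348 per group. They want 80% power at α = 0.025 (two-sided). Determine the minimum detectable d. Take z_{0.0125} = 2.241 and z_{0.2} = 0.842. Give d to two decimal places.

For two independent groups of n = 348 each: d_min = (z_{α/2} + z_β)·√(2/n).
z-sum = 2.241 + 0.842 = 3.083.
d_min = 3.083 × √(2/348) = 3.083 × 0.0758 = 0.234.

d_min ≈ 0.23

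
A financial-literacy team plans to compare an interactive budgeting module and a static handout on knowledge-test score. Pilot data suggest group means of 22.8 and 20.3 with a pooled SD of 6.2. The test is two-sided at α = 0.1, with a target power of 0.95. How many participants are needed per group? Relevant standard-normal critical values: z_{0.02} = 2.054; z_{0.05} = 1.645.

Cohen's d = |M₁ − M₂| / SD_pooled = |22.8 − 20.3| / 6.2 = 2.5 / 6.2 = 0.403.
For two independent groups with equal n: n = 2·((z_{α/2} + z_β) / d)².
z_{α/2} + z_β = 1.645 + 1.645 = 3.290.
n = 2 × (3.290 / 0.403)² = 2 × 8.164² = 2 × 66.65 = 133.3.
Round up to the next whole participant.

n = 134 per group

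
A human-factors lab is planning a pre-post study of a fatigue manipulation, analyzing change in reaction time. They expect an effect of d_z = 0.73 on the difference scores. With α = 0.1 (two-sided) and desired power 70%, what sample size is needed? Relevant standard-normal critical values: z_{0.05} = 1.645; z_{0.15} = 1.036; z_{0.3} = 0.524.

For a paired (one-sample on differences) test: n = ((z_{α/2} + z_β) / d)².
z_{α/2} + z_β = 1.645 + 0.524 = 2.169.
n = (2.169 / 0.73)² = 2.971² = 8.83.
Round up.

n = 9 pairs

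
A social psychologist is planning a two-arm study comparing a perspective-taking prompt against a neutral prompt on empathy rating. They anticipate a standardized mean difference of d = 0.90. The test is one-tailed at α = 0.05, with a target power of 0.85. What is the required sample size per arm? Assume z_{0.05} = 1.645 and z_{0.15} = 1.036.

For two independent groups with equal n: n = 2·((z_{α} + z_β) / d)².
z_{α} + z_β = 1.645 + 1.036 = 2.681.
n = 2 × (2.681 / 0.90)² = 2 × 2.979² = 2 × 8.87 = 17.7.
Round up to the next whole participant.

n = 18 per group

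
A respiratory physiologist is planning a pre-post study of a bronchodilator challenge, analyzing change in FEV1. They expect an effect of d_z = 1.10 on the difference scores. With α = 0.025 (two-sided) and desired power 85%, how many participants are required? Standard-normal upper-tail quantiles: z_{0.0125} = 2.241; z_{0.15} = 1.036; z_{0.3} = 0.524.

n = 9 pairs

For a paired (one-sample on differences) test: n = ((z_{α/2} + z_β) / d)².
z_{α/2} + z_β = 2.241 + 1.036 = 3.277.
n = (3.277 / 1.10)² = 2.979² = 8.87.
Round up.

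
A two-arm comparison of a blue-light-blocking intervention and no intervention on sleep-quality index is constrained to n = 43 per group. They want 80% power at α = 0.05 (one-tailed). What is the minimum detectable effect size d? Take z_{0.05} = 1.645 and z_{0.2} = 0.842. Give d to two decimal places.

d_min ≈ 0.54

For two independent groups of n = 43 each: d_min = (z_{α} + z_β)·√(2/n).
z-sum = 1.645 + 0.842 = 2.487.
d_min = 2.487 × √(2/43) = 2.487 × 0.2157 = 0.536.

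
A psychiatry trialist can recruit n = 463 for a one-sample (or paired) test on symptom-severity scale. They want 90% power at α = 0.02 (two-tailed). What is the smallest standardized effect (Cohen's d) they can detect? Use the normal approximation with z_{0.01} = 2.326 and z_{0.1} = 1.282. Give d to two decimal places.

d_min ≈ 0.17

For a single sample (or paired design) of n = 463: d_min = (z_{α/2} + z_β)/√n.
z-sum = 2.326 + 1.282 = 3.608.
d_min = 3.608 / √463 = 3.608 / 21.517 = 0.168.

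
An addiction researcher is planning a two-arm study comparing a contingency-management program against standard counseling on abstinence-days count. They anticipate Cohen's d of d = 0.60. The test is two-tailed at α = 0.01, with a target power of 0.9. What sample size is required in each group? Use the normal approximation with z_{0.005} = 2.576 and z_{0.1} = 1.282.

n = 83 per group

For two independent groups with equal n: n = 2·((z_{α/2} + z_β) / d)².
z_{α/2} + z_β = 2.576 + 1.282 = 3.858.
n = 2 × (3.858 / 0.60)² = 2 × 6.430² = 2 × 41.34 = 82.7.
Round up to the next whole participant.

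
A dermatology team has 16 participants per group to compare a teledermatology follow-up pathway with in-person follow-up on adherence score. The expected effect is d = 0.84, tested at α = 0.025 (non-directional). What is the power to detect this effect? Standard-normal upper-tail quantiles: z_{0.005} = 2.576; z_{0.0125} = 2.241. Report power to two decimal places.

For two equal groups, power = Φ(d·√(n/2) − z_{α/2}).
d·√(n/2) = 0.84 × √(16/2) = 0.84 × 2.828 = 2.376.
z_β = 2.376 − 2.241 = 0.135.
Power = Φ(0.135) = 0.554.

power ≈ 0.55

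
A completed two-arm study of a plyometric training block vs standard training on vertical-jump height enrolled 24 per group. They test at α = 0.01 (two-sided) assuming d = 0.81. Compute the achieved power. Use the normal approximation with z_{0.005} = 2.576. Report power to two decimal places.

power ≈ 0.59

For two equal groups, power = Φ(d·√(n/2) − z_{α/2}).
d·√(n/2) = 0.81 × √(24/2) = 0.81 × 3.464 = 2.806.
z_β = 2.806 − 2.576 = 0.230.
Power = Φ(0.230) = 0.591.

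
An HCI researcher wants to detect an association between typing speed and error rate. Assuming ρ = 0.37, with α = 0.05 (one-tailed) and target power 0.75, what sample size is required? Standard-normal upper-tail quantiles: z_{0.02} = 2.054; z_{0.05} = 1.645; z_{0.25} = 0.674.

Fisher's z: C = ½·ln((1+r)/(1−r)) = ½·ln(2.1746) = 0.3884.
n = ((z_{α} + z_β)/C)² + 3.
(1.645 + 0.674) / 0.3884 = 2.319 / 0.3884 = 5.971.
n = 5.971² + 3 = 35.65 + 3 = 38.6.
Round up.

n = 39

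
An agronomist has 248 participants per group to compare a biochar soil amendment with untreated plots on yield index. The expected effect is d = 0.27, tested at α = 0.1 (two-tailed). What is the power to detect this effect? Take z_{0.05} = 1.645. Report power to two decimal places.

For two equal groups, power = Φ(d·√(n/2) − z_{α/2}).
d·√(n/2) = 0.27 × √(248/2) = 0.27 × 11.136 = 3.007.
z_β = 3.007 − 1.645 = 1.362.
Power = Φ(1.362) = 0.913.

power ≈ 0.91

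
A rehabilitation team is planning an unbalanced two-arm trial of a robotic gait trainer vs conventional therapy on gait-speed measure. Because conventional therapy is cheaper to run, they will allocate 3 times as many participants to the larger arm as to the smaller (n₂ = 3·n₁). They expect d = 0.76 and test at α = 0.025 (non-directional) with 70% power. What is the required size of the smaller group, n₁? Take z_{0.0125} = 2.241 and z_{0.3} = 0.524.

n₁ = 18

With allocation ratio k = n₂/n₁ = 3, Var(x̄₁−x̄₂) = σ²(1/n₁ + 1/(k·n₁)) = σ²·(k+1)/(k·n₁).
So n₁ = (1 + 1/k)·((z_{α/2} + z_β)/d)² = 1.333 × (2.765/0.76)².
n₁ = 1.333 × 13.24 = 17.6.
Round up: n₁ = 18, giving n₂ = 3 × 18 = 54.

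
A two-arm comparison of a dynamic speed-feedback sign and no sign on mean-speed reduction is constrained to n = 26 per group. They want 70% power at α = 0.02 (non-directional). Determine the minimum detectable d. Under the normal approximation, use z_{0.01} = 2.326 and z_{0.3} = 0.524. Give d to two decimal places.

For two independent groups of n = 26 each: d_min = (z_{α/2} + z_β)·√(2/n).
z-sum = 2.326 + 0.524 = 2.850.
d_min = 2.850 × √(2/26) = 2.850 × 0.2774 = 0.790.

d_min ≈ 0.79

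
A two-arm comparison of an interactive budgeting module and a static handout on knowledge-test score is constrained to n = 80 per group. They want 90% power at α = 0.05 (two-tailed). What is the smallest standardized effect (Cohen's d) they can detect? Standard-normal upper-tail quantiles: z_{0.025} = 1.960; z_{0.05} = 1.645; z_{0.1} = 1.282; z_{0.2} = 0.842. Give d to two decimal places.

d_min ≈ 0.51

For two independent groups of n = 80 each: d_min = (z_{α/2} + z_β)·√(2/n).
z-sum = 1.960 + 1.282 = 3.242.
d_min = 3.242 × √(2/80) = 3.242 × 0.1581 = 0.513.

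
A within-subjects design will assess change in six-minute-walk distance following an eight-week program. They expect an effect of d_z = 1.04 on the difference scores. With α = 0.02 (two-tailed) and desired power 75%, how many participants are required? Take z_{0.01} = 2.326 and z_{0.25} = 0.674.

For a paired (one-sample on differences) test: n = ((z_{α/2} + z_β) / d)².
z_{α/2} + z_β = 2.326 + 0.674 = 3.000.
n = (3.000 / 1.04)² = 2.885² = 8.32.
Round up.

n = 9 pairs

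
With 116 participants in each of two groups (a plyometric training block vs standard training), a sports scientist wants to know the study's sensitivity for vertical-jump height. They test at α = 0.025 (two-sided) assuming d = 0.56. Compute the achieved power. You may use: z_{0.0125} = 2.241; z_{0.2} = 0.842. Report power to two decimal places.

For two equal groups, power = Φ(d·√(n/2) − z_{α/2}).
d·√(n/2) = 0.56 × √(116/2) = 0.56 × 7.616 = 4.265.
z_β = 4.265 − 2.241 = 2.024.
Power = Φ(2.024) = 0.979.

power ≈ 0.98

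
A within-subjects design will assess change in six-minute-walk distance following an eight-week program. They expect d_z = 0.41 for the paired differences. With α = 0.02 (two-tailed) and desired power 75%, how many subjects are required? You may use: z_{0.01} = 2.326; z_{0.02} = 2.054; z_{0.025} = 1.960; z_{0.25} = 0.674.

n = 54 pairs

For a paired (one-sample on differences) test: n = ((z_{α/2} + z_β) / d)².
z_{α/2} + z_β = 2.326 + 0.674 = 3.000.
n = (3.000 / 0.41)² = 7.317² = 53.54.
Round up.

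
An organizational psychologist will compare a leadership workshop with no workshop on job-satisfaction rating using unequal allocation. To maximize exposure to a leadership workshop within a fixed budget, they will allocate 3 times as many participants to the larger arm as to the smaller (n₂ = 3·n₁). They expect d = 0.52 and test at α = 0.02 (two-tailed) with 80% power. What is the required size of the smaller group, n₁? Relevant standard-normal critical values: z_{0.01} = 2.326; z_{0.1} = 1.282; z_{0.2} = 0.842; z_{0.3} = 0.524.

n₁ = 50

With allocation ratio k = n₂/n₁ = 3, Var(x̄₁−x̄₂) = σ²(1/n₁ + 1/(k·n₁)) = σ²·(k+1)/(k·n₁).
So n₁ = (1 + 1/k)·((z_{α/2} + z_β)/d)² = 1.333 × (3.168/0.52)².
n₁ = 1.333 × 37.12 = 49.5.
Round up: n₁ = 50, giving n₂ = 3 × 50 = 150.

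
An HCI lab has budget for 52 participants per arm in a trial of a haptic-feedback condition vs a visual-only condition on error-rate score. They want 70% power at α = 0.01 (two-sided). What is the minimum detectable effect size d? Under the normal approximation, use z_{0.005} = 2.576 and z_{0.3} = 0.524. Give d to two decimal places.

For two independent groups of n = 52 each: d_min = (z_{α/2} + z_β)·√(2/n).
z-sum = 2.576 + 0.524 = 3.100.
d_min = 3.100 × √(2/52) = 3.100 × 0.1961 = 0.608.

d_min ≈ 0.61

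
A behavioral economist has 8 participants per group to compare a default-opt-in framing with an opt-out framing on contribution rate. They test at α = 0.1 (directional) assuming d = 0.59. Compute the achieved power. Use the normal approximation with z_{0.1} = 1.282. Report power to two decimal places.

power ≈ 0.46

For two equal groups, power = Φ(d·√(n/2) − z_{α}).
d·√(n/2) = 0.59 × √(8/2) = 0.59 × 2.000 = 1.180.
z_β = 1.180 − 1.282 = -0.102.
Power = Φ(-0.102) = 0.459.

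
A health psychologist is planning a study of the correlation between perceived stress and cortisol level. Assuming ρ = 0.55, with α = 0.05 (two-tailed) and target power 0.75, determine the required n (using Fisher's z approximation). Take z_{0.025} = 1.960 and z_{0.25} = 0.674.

Fisher's z: C = ½·ln((1+r)/(1−r)) = ½·ln(3.4444) = 0.6184.
n = ((z_{α/2} + z_β)/C)² + 3.
(1.960 + 0.674) / 0.6184 = 2.634 / 0.6184 = 4.259.
n = 4.259² + 3 = 18.14 + 3 = 21.1.
Round up.

n = 22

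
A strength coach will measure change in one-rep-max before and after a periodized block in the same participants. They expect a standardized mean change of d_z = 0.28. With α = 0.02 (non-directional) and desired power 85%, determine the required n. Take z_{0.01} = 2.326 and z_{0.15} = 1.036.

For a paired (one-sample on differences) test: n = ((z_{α/2} + z_β) / d)².
z_{α/2} + z_β = 2.326 + 1.036 = 3.362.
n = (3.362 / 0.28)² = 12.007² = 144.17.
Round up.

n = 145 pairs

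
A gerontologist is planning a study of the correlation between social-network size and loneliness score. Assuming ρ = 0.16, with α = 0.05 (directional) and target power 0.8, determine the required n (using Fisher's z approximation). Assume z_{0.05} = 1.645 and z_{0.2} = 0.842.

Fisher's z: C = ½·ln((1+r)/(1−r)) = ½·ln(1.3810) = 0.1614.
n = ((z_{α} + z_β)/C)² + 3.
(1.645 + 0.842) / 0.1614 = 2.487 / 0.1614 = 15.409.
n = 15.409² + 3 = 237.43 + 3 = 240.4.
Round up.

n = 241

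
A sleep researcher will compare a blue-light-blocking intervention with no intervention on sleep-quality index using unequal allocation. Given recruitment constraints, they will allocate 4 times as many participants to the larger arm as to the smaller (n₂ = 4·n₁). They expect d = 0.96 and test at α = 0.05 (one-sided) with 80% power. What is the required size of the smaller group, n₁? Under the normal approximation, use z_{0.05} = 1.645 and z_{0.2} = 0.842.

n₁ = 9

With allocation ratio k = n₂/n₁ = 4, Var(x̄₁−x̄₂) = σ²(1/n₁ + 1/(k·n₁)) = σ²·(k+1)/(k·n₁).
So n₁ = (1 + 1/k)·((z_{α} + z_β)/d)² = 1.250 × (2.487/0.96)².
n₁ = 1.250 × 6.71 = 8.4.
Round up: n₁ = 9, giving n₂ = 4 × 9 = 36.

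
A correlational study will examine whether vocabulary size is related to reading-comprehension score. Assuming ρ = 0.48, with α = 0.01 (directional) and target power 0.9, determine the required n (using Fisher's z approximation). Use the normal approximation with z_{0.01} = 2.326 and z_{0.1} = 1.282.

Fisher's z: C = ½·ln((1+r)/(1−r)) = ½·ln(2.8462) = 0.5230.
n = ((z_{α} + z_β)/C)² + 3.
(2.326 + 1.282) / 0.5230 = 3.608 / 0.5230 = 6.899.
n = 6.899² + 3 = 47.59 + 3 = 50.6.
Round up.

n = 51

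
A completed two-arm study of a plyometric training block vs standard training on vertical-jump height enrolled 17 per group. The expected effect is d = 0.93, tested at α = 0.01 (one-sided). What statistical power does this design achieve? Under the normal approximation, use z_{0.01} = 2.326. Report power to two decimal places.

For two equal groups, power = Φ(d·√(n/2) − z_{α}).
d·√(n/2) = 0.93 × √(17/2) = 0.93 × 2.915 = 2.711.
z_β = 2.711 − 2.326 = 0.385.
Power = Φ(0.385) = 0.650.

power ≈ 0.65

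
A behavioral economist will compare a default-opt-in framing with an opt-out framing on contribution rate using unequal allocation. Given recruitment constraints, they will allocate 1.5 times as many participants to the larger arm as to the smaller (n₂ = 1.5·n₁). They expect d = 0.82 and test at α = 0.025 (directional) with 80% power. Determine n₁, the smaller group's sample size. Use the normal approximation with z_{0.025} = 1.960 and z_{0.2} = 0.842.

n₁ = 20

With allocation ratio k = n₂/n₁ = 1.5, Var(x̄₁−x̄₂) = σ²(1/n₁ + 1/(k·n₁)) = σ²·(k+1)/(k·n₁).
So n₁ = (1 + 1/k)·((z_{α} + z_β)/d)² = 1.667 × (2.802/0.82)².
n₁ = 1.667 × 11.68 = 19.5.
Round up: n₁ = 20, giving n₂ = 1.5 × 20 = 30.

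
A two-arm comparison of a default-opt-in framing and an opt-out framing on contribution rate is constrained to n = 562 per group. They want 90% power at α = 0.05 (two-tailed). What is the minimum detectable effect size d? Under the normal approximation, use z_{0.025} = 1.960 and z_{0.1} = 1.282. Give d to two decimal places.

d_min ≈ 0.19

For two independent groups of n = 562 each: d_min = (z_{α/2} + z_β)·√(2/n).
z-sum = 1.960 + 1.282 = 3.242.
d_min = 3.242 × √(2/562) = 3.242 × 0.0597 = 0.193.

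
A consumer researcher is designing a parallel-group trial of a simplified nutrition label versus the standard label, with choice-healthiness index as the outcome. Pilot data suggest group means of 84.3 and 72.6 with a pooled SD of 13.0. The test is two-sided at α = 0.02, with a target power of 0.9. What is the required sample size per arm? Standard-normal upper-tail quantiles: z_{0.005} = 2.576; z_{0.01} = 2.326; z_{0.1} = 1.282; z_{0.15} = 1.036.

Cohen's d = |M₁ − M₂| / SD_pooled = |84.3 − 72.6| / 13.0 = 11.7 / 13.0 = 0.900.
For two independent groups with equal n: n = 2·((z_{α/2} + z_β) / d)².
z_{α/2} + z_β = 2.326 + 1.282 = 3.608.
n = 2 × (3.608 / 0.900)² = 2 × 4.009² = 2 × 16.07 = 32.1.
Round up to the next whole participant.

n = 33 per group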